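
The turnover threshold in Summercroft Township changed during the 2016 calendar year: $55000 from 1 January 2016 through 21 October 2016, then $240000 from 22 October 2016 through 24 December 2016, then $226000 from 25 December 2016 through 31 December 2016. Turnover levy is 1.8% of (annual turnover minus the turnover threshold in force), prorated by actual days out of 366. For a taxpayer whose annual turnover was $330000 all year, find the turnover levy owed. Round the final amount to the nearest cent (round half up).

$4308.84

1 January – 21 October 2016: 295 days, exemption $55000 → ($330000 − $55000) × 1.8% × 295/366 = $3989.7541
22 October – 24 December 2016: 64 days, exemption $240000 → ($330000 − $240000) × 1.8% × 64/366 = $283.2787
25 December – 31 December 2016: 7 days, exemption $226000 → ($330000 − $226000) × 1.8% × 7/366 = $35.8033
Total = $4308.8361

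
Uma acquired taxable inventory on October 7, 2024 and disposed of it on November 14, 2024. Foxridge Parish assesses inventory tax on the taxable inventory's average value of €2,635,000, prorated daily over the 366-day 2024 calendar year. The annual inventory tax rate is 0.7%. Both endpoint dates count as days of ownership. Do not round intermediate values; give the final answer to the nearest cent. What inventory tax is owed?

Days held (October 7 – November 14, 2024): 39 out of 366
Tax = €2,635,000 × 0.7% × 39/366 = €1,965.4508

€1,965.45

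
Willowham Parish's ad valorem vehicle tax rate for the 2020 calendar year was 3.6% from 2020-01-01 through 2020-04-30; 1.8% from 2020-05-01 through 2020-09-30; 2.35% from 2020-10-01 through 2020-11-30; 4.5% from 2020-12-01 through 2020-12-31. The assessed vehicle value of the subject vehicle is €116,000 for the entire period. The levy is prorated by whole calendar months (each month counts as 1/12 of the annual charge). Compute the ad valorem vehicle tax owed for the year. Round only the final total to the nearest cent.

€3,151.33

2020-01-01 to 2020-04-30: 4 months at 3.6% → €116,000 × 3.6% × 4/12 = €1,392.0000
2020-05-01 to 2020-09-30: 5 months at 1.8% → €116,000 × 1.8% × 5/12 = €870.0000
2020-10-01 to 2020-11-30: 2 months at 2.35% → €116,000 × 2.35% × 2/12 = €454.3333
2020-12-01 to 2020-12-31: 1 month at 4.5% → €116,000 × 4.5% × 1/12 = €435.0000
Total = €3,151.3333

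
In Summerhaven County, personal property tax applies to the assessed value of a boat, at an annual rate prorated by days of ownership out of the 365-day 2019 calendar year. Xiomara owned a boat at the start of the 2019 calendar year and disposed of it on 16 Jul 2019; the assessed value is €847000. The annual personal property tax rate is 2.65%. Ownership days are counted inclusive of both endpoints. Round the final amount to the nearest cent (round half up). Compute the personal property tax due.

€12114.42

Days held (1 Jan – 16 Jul 2019): 197 out of 365
Tax = €847000 × 2.65% × 197/365 = €12114.4205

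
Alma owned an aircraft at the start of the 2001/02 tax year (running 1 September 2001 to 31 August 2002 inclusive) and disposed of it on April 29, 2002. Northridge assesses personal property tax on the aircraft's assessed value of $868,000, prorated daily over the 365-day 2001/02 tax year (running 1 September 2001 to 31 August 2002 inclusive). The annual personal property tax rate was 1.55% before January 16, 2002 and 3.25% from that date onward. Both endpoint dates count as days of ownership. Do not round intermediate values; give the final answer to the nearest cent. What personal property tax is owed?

September 1, 2001 – January 15, 2002: 137 days at 1.55% → $868,000 × 1.55% × 137/365 = $5,049.8575
January 16 – April 29, 2002: 104 days at 3.25% → $868,000 × 3.25% × 104/365 = $8,037.9178
Total = $13,087.7753

$13,087.78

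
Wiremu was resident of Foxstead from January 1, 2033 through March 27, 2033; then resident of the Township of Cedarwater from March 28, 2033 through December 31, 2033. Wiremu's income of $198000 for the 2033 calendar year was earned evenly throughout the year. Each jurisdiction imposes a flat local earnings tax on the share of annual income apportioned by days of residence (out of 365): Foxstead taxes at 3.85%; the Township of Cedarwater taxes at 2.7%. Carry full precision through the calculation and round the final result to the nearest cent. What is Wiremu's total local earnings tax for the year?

Foxstead, January 1 – March 27, 2033: 86 days → $198000 × 3.85% × 86/365 = $1796.1041
The Township of Cedarwater, March 28 – December 31, 2033: 279 days → $198000 × 2.7% × 279/365 = $4086.3945
Total = $5882.4986

$5882.50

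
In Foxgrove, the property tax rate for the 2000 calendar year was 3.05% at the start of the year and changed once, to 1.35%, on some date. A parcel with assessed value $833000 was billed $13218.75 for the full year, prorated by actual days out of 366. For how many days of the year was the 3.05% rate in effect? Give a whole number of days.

51 days

Let d = days at the first rate; then 366 − d days at the second rate.
$833000 × [3.05%·d + 1.35%·(366−d)] / 366 = $13218.75
Solving gives d = 51, so the new rate took effect on 21 Feb 2000.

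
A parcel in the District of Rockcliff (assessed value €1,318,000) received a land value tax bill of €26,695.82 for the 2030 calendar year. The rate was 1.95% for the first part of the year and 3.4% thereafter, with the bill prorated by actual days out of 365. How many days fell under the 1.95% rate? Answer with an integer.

Let d = days at the first rate; then 365 − d days at the second rate.
€1,318,000 × [1.95%·d + 3.4%·(365−d)] / 365 = €26,695.82
Solving gives d = 346, so the new rate took effect on December 13, 2030.

346 days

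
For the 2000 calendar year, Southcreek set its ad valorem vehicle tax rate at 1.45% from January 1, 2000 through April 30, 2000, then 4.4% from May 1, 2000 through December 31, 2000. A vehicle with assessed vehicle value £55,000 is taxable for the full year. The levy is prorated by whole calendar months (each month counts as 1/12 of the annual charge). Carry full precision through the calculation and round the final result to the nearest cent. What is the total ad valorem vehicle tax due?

£1,879.17

January 1 – April 30, 2000: 4 months at 1.45% → £55,000 × 1.45% × 4/12 = £265.8333
May 1 – December 31, 2000: 8 months at 4.4% → £55,000 × 4.4% × 8/12 = £1,613.3333
Total = £1,879.1667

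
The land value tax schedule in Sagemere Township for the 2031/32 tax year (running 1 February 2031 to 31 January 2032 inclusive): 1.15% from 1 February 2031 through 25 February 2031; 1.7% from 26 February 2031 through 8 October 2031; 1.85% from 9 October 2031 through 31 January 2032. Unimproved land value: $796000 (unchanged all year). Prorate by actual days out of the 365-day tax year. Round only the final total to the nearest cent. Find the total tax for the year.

1 February – 25 February 2031: 25 days at 1.15% → $796000 × 1.15% × 25/365 = $626.9863
26 February – 8 October 2031: 225 days at 1.7% → $796000 × 1.7% × 225/365 = $8341.6438
9 October 2031 – 31 January 2032: 115 days at 1.85% → $796000 × 1.85% × 115/365 = $4639.6986
Total = $13608.3288

$13608.33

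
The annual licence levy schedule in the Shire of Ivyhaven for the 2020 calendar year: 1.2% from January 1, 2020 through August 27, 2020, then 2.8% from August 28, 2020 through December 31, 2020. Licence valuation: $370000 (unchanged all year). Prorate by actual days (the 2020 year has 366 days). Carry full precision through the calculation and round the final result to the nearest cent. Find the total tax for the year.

$6478.03

January 1 – August 27, 2020: 240 days at 1.2% → $370000 × 1.2% × 240/366 = $2911.4754
August 28 – December 31, 2020: 126 days at 2.8% → $370000 × 2.8% × 126/366 = $3566.5574
Total = $6478.0328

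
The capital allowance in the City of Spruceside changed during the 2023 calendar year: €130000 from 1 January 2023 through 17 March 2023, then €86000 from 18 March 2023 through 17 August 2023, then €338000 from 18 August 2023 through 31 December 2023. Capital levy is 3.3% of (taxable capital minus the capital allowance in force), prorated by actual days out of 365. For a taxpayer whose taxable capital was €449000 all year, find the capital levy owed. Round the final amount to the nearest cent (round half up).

€8578.10

1 January – 17 March 2023: 76 days, exemption €130000 → (€449000 − €130000) × 3.3% × 76/365 = €2191.9233
18 March – 17 August 2023: 153 days, exemption €86000 → (€449000 − €86000) × 3.3% × 153/365 = €5021.3342
18 August – 31 December 2023: 136 days, exemption €338000 → (€449000 − €338000) × 3.3% × 136/365 = €1364.8438
Total = €8578.1014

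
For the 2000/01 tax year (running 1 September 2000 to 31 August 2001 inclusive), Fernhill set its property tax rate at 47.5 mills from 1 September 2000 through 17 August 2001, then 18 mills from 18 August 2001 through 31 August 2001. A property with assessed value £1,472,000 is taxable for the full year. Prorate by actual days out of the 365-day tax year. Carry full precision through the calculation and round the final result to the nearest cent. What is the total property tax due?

£68,254.42

1 September 2000 – 17 August 2001: 351 days at 47.5 mills → £1,472,000 × 4.75% × 351/365 = £67,238.1370
18 August – 31 August 2001: 14 days at 18 mills → £1,472,000 × 1.8% × 14/365 = £1,016.2849
Total = £68,254.4219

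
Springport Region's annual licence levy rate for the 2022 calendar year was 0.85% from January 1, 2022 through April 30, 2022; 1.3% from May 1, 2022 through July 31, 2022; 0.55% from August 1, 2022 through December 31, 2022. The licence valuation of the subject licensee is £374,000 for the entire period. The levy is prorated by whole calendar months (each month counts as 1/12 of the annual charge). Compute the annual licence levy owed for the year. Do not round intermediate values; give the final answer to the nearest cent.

January 1 – April 30, 2022: 4 months at 0.85% → £374,000 × 0.85% × 4/12 = £1,059.6667
May 1 – July 31, 2022: 3 months at 1.3% → £374,000 × 1.3% × 3/12 = £1,215.5000
August 1 – December 31, 2022: 5 months at 0.55% → £374,000 × 0.55% × 5/12 = £857.0833
Total = £3,132.2500

£3,132.25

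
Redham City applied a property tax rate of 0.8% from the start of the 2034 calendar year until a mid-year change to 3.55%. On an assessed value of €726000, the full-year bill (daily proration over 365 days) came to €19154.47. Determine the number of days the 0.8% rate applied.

121 days

Let d = days at the first rate; then 365 − d days at the second rate.
€726000 × [0.8%·d + 3.55%·(365−d)] / 365 = €19154.47
Solving gives d = 121, so the new rate took effect on 2 May 2034.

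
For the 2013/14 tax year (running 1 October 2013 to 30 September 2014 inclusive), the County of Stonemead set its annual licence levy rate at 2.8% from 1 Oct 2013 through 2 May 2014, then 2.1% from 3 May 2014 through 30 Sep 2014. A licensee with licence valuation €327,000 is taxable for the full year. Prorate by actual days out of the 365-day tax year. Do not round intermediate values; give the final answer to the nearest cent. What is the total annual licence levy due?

€8,209.04

1 Oct 2013 – 2 May 2014: 214 days at 2.8% → €327,000 × 2.8% × 214/365 = €5,368.1753
3 May – 30 Sep 2014: 151 days at 2.1% → €327,000 × 2.1% × 151/365 = €2,840.8685
Total = €8,209.0438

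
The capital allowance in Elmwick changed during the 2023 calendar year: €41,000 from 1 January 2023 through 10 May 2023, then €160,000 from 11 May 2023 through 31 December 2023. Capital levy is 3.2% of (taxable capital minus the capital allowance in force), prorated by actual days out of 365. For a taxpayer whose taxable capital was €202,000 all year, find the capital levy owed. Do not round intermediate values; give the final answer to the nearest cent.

€2,700.27

1 January – 10 May 2023: 130 days, exemption €41,000 → (€202,000 − €41,000) × 3.2% × 130/365 = €1,834.9589
11 May – 31 December 2023: 235 days, exemption €160,000 → (€202,000 − €160,000) × 3.2% × 235/365 = €865.3151
Total = €2,700.2740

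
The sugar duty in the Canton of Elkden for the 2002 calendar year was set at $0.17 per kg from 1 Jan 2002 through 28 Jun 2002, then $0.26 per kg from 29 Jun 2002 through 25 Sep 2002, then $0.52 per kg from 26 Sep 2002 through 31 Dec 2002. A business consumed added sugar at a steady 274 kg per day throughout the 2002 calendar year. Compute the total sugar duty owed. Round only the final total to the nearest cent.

1 Jan – 28 Jun 2002: 179 days × 274 kg/day = 49,046 kg at $0.17/kg → $8,337.82
29 Jun – 25 Sep 2002: 89 days × 274 kg/day = 24,386 kg at $0.26/kg → $6,340.36
26 Sep – 31 Dec 2002: 97 days × 274 kg/day = 26,578 kg at $0.52/kg → $13,820.56

$28,498.74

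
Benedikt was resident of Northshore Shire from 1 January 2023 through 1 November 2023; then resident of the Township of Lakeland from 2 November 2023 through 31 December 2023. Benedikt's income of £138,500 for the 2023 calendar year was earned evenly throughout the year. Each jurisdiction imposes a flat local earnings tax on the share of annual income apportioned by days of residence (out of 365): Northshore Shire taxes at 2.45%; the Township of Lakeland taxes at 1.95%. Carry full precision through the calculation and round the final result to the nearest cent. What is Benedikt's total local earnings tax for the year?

£3,279.41

Northshore Shire, 1 January – 1 November 2023: 305 days → £138,500 × 2.45% × 305/365 = £2,835.4555
The Township of Lakeland, 2 November – 31 December 2023: 60 days → £138,500 × 1.95% × 60/365 = £443.9589
Total = £3,279.4144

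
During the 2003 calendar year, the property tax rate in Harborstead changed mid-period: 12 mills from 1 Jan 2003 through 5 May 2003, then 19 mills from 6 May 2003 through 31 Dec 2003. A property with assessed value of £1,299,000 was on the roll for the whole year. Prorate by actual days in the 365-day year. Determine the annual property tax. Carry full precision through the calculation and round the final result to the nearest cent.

1 Jan – 5 May 2003: 125 days at 12 mills → £1,299,000 × 1.2% × 125/365 = £5,338.3562
6 May – 31 Dec 2003: 240 days at 19 mills → £1,299,000 × 1.9% × 240/365 = £16,228.6027
Total = £21,566.9589

£21,566.96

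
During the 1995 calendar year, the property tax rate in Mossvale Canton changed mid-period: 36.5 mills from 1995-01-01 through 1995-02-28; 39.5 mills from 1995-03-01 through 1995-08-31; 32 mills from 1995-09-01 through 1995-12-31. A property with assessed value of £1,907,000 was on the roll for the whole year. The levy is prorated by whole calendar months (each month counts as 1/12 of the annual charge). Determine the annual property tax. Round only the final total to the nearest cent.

£69,605.50

1995-01-01 to 1995-02-28: 2 months at 36.5 mills → £1,907,000 × 3.65% × 2/12 = £11,600.9167
1995-03-01 to 1995-08-31: 6 months at 39.5 mills → £1,907,000 × 3.95% × 6/12 = £37,663.2500
1995-09-01 to 1995-12-31: 4 months at 32 mills → £1,907,000 × 3.2% × 4/12 = £20,341.3333
Total = £69,605.5000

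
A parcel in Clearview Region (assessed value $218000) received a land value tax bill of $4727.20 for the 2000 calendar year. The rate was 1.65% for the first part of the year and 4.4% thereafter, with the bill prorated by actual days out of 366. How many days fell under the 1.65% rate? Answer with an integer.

297 days

Let d = days at the first rate; then 366 − d days at the second rate.
$218000 × [1.65%·d + 4.4%·(366−d)] / 366 = $4727.20
Solving gives d = 297, so the new rate took effect on 24 October 2000.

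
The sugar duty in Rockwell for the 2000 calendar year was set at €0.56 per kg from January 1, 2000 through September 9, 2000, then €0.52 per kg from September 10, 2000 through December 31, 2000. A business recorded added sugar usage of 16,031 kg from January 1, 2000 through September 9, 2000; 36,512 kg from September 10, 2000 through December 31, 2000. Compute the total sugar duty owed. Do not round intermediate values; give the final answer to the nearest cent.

€27963.60

January 1 – September 9, 2000: 16,031 kg at €0.56/kg → €8977.36
September 10 – December 31, 2000: 36,512 kg at €0.52/kg → €18986.24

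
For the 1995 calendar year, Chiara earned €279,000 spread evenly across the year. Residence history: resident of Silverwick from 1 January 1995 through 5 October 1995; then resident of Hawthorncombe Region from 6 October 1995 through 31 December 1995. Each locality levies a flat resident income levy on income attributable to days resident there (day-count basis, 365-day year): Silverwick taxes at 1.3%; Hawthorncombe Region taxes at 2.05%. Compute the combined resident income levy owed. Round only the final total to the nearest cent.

Silverwick, 1 January – 5 October 1995: 278 days → €279,000 × 1.3% × 278/365 = €2,762.4822
Hawthorncombe Region, 6 October – 31 December 1995: 87 days → €279,000 × 2.05% × 87/365 = €1,363.2781
Total = €4,125.7603

€4,125.76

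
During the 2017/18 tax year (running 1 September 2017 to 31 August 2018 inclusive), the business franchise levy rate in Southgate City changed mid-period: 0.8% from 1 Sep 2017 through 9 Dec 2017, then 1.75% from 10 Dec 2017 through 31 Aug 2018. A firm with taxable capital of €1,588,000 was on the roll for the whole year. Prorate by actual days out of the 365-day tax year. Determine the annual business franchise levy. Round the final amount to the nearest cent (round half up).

€23,656.85

1 Sep – 9 Dec 2017: 100 days at 0.8% → €1,588,000 × 0.8% × 100/365 = €3,480.5479
10 Dec 2017 – 31 Aug 2018: 265 days at 1.75% → €1,588,000 × 1.75% × 265/365 = €20,176.3014
Total = €23,656.8493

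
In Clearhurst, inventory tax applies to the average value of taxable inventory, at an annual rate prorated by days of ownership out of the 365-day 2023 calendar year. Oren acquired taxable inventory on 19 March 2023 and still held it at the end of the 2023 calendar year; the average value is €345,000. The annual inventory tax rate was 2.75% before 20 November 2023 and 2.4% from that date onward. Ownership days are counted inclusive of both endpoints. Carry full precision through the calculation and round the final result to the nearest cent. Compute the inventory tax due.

19 March – 19 November 2023: 246 days at 2.75% → €345,000 × 2.75% × 246/365 = €6,394.3151
20 November – 31 December 2023: 42 days at 2.4% → €345,000 × 2.4% × 42/365 = €952.7671
Total = €7,347.0822

€7,347.08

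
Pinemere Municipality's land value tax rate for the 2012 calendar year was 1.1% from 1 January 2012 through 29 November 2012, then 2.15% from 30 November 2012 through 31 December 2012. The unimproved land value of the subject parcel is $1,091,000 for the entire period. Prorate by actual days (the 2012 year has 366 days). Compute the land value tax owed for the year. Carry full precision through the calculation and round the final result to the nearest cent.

$13,002.57

1 January – 29 November 2012: 334 days at 1.1% → $1,091,000 × 1.1% × 334/366 = $10,951.7322
30 November – 31 December 2012: 32 days at 2.15% → $1,091,000 × 2.15% × 32/366 = $2,050.8415
Total = $13,002.5738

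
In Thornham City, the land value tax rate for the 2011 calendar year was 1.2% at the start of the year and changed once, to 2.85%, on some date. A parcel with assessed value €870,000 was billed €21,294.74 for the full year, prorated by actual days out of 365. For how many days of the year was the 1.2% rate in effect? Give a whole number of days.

Let d = days at the first rate; then 365 − d days at the second rate.
€870,000 × [1.2%·d + 2.85%·(365−d)] / 365 = €21,294.74
Solving gives d = 89, so the new rate took effect on March 31, 2011.

89 days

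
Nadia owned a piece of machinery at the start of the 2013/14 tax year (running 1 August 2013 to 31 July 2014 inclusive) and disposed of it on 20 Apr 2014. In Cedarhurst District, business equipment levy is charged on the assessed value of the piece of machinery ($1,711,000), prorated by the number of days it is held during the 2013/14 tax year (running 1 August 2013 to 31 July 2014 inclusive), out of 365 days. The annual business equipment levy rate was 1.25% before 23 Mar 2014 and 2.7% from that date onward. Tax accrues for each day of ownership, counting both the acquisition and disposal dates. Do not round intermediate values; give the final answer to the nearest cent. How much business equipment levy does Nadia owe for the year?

$17,381.88

1 Aug 2013 – 22 Mar 2014: 234 days at 1.25% → $1,711,000 × 1.25% × 234/365 = $13,711.4384
23 Mar – 20 Apr 2014: 29 days at 2.7% → $1,711,000 × 2.7% × 29/365 = $3,670.4466
Total = $17,381.8849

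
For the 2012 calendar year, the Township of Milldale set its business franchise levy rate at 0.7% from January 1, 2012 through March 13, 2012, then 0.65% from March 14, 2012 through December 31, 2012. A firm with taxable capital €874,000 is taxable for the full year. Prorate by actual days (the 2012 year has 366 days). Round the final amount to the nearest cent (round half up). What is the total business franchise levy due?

January 1 – March 13, 2012: 73 days at 0.7% → €874,000 × 0.7% × 73/366 = €1,220.2568
March 14 – December 31, 2012: 293 days at 0.65% → €874,000 × 0.65% × 293/366 = €4,547.9044
Total = €5,768.1612

€5,768.16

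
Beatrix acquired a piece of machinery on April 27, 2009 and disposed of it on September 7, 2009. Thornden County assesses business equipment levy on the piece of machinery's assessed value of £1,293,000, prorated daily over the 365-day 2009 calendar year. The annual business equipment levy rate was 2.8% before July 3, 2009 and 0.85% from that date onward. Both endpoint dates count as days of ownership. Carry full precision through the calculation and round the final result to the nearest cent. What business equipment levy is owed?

April 27 – July 2, 2009: 67 days at 2.8% → £1,293,000 × 2.8% × 67/365 = £6,645.6658
July 3 – September 7, 2009: 67 days at 0.85% → £1,293,000 × 0.85% × 67/365 = £2,017.4342
Total = £8,663.1000

£8,663.10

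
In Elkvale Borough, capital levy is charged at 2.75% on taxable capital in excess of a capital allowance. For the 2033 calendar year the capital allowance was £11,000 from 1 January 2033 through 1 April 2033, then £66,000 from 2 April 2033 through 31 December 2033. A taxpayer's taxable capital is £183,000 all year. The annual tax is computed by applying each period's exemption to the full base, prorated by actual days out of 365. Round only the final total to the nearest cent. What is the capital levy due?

1 January – 1 April 2033: 91 days, exemption £11,000 → (£183,000 − £11,000) × 2.75% × 91/365 = £1,179.2603
2 April – 31 December 2033: 274 days, exemption £66,000 → (£183,000 − £66,000) × 2.75% × 274/365 = £2,415.3288
Total = £3,594.5890

£3,594.59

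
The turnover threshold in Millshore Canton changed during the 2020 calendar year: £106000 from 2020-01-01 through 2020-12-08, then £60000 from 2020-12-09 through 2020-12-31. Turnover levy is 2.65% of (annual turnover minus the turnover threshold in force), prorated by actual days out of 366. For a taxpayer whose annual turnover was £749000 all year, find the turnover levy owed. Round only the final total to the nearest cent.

2020-01-01 to 2020-12-08: 343 days, exemption £106000 → (£749000 − £106000) × 2.65% × 343/366 = £15968.7117
2020-12-09 to 2020-12-31: 23 days, exemption £60000 → (£749000 − £60000) × 2.65% × 23/366 = £1147.3921
Total = £17116.1038

£17116.10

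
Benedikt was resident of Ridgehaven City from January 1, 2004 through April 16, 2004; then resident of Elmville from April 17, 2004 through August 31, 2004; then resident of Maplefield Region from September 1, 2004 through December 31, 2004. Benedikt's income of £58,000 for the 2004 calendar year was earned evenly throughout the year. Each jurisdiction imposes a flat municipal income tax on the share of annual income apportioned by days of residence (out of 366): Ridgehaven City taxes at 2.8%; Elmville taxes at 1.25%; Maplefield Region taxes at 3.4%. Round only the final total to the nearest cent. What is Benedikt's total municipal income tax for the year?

Ridgehaven City, January 1 – April 16, 2004: 107 days → £58,000 × 2.8% × 107/366 = £474.7760
Elmville, April 17 – August 31, 2004: 137 days → £58,000 × 1.25% × 137/366 = £271.3798
Maplefield Region, September 1 – December 31, 2004: 122 days → £58,000 × 3.4% × 122/366 = £657.3333
Total = £1,403.4891

£1,403.49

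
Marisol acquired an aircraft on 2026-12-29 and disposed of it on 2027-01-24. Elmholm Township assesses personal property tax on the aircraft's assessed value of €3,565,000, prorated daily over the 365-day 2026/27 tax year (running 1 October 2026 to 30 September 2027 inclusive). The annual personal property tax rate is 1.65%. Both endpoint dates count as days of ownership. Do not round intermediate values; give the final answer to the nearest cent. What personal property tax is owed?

Days held (2026-12-29 to 2027-01-24): 27 out of 365
Tax = €3,565,000 × 1.65% × 27/365 = €4,351.2534

€4,351.25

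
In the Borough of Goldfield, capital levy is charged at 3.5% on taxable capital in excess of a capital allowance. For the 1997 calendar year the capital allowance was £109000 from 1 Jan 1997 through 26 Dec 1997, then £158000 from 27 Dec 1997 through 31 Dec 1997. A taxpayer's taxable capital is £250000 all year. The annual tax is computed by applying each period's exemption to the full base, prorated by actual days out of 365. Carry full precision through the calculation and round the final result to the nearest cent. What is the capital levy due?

£4911.51

1 Jan – 26 Dec 1997: 360 days, exemption £109000 → (£250000 − £109000) × 3.5% × 360/365 = £4867.3973
27 Dec – 31 Dec 1997: 5 days, exemption £158000 → (£250000 − £158000) × 3.5% × 5/365 = £44.1096
Total = £4911.5068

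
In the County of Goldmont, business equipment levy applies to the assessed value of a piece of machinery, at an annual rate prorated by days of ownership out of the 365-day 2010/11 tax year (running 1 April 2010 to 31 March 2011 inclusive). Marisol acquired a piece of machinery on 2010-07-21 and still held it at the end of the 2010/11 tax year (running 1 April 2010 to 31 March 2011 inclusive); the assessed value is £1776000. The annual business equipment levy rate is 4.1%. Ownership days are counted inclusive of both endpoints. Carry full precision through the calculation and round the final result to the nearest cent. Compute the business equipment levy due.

Days held (2010-07-21 to 2011-03-31): 254 out of 365
Tax = £1776000 × 4.1% × 254/365 = £50671.9562

£50671.96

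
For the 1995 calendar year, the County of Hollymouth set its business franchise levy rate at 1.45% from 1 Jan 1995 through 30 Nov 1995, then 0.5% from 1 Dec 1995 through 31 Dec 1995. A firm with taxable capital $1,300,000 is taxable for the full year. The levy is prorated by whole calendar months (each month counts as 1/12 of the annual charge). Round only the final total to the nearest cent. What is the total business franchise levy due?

$17,820.83

1 Jan – 30 Nov 1995: 11 months at 1.45% → $1,300,000 × 1.45% × 11/12 = $17,279.1667
1 Dec – 31 Dec 1995: 1 month at 0.5% → $1,300,000 × 0.5% × 1/12 = $541.6667
Total = $17,820.8333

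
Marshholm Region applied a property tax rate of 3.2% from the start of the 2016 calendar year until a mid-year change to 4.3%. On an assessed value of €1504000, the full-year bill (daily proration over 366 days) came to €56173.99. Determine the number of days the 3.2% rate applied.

Let d = days at the first rate; then 366 − d days at the second rate.
€1504000 × [3.2%·d + 4.3%·(366−d)] / 366 = €56173.99
Solving gives d = 188, so the new rate took effect on 7 July 2016.

188 days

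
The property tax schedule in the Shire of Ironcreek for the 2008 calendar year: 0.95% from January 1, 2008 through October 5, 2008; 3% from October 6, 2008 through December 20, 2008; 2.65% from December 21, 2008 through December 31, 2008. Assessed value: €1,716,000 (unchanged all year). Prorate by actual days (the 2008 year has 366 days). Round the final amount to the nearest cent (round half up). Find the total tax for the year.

January 1 – October 5, 2008: 279 days at 0.95% → €1,716,000 × 0.95% × 279/366 = €12,426.9344
October 6 – December 20, 2008: 76 days at 3% → €1,716,000 × 3% × 76/366 = €10,689.8361
December 21 – December 31, 2008: 11 days at 2.65% → €1,716,000 × 2.65% × 11/366 = €1,366.7049
Total = €24,483.4754

€24,483.48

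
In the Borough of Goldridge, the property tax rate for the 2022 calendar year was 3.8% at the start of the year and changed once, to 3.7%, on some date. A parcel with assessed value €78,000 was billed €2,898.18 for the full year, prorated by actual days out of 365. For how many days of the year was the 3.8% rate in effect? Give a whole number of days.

57 days

Let d = days at the first rate; then 365 − d days at the second rate.
€78,000 × [3.8%·d + 3.7%·(365−d)] / 365 = €2,898.18
Solving gives d = 57, so the new rate took effect on 27 February 2022.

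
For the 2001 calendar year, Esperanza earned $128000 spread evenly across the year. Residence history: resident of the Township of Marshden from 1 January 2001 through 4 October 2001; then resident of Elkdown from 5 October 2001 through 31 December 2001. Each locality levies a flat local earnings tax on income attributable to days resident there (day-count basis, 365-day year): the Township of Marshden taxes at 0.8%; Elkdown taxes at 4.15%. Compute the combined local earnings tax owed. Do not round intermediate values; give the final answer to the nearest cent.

The Township of Marshden, 1 January – 4 October 2001: 277 days → $128000 × 0.8% × 277/365 = $777.1178
Elkdown, 5 October – 31 December 2001: 88 days → $128000 × 4.15% × 88/365 = $1280.7014
Total = $2057.8192

$2057.82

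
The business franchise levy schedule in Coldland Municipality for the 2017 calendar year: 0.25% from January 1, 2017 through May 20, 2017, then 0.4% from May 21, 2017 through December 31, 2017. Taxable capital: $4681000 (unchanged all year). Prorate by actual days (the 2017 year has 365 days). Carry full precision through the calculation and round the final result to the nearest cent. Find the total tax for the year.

$16030.82

January 1 – May 20, 2017: 140 days at 0.25% → $4681000 × 0.25% × 140/365 = $4488.6301
May 21 – December 31, 2017: 225 days at 0.4% → $4681000 × 0.4% × 225/365 = $11542.1918
Total = $16030.8219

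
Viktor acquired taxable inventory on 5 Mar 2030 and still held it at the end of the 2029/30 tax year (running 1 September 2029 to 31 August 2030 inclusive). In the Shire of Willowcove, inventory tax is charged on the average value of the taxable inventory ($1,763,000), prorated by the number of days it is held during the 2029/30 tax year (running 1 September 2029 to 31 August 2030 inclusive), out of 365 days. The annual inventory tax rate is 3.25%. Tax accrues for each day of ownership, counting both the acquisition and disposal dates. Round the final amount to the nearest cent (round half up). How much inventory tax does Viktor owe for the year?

Days held (5 Mar – 31 Aug 2030): 180 out of 365
Tax = $1,763,000 × 3.25% × 180/365 = $28,256.3014

$28,256.30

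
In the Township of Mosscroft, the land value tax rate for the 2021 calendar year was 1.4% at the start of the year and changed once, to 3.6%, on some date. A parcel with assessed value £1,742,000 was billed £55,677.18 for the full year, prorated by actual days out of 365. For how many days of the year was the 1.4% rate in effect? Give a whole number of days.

67 days

Let d = days at the first rate; then 365 − d days at the second rate.
£1,742,000 × [1.4%·d + 3.6%·(365−d)] / 365 = £55,677.18
Solving gives d = 67, so the new rate took effect on 9 Mar 2021.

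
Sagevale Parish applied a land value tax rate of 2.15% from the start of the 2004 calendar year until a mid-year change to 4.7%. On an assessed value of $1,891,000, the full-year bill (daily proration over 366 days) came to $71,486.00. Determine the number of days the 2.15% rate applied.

132 days

Let d = days at the first rate; then 366 − d days at the second rate.
$1,891,000 × [2.15%·d + 4.7%·(366−d)] / 366 = $71,486.00
Solving gives d = 132, so the new rate took effect on May 12, 2004.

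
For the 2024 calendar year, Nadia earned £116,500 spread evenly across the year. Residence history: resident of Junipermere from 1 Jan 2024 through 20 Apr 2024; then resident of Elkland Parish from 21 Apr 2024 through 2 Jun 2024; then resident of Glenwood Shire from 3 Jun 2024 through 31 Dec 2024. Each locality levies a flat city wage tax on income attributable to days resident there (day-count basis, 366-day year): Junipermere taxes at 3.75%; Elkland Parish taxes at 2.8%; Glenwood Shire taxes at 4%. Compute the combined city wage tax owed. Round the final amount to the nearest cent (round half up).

Junipermere, 1 Jan – 20 Apr 2024: 111 days → £116,500 × 3.75% × 111/366 = £1,324.9488
Elkland Parish, 21 Apr – 2 Jun 2024: 43 days → £116,500 × 2.8% × 43/366 = £383.2404
Glenwood Shire, 3 Jun – 31 Dec 2024: 212 days → £116,500 × 4% × 212/366 = £2,699.2350
Total = £4,407.4242

£4,407.42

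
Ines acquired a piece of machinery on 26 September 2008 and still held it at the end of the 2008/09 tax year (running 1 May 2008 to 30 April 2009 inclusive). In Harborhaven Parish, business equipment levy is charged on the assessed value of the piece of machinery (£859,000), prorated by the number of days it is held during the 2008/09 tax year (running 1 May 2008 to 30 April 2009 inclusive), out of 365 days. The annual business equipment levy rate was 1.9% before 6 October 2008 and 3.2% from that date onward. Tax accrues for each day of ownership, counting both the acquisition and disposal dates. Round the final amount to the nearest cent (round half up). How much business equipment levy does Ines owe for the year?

£16,036.24

26 September – 5 October 2008: 10 days at 1.9% → £859,000 × 1.9% × 10/365 = £447.1507
6 October 2008 – 30 April 2009: 207 days at 3.2% → £859,000 × 3.2% × 207/365 = £15,589.0849
Total = £16,036.2356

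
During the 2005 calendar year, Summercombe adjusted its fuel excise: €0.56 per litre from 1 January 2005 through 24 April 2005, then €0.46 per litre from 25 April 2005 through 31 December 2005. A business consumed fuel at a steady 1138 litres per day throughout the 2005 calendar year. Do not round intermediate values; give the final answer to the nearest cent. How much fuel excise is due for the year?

€204,043.40

1 January – 24 April 2005: 114 days × 1138 litres/day = 129,732 litres at €0.56/litre → €72,649.92
25 April – 31 December 2005: 251 days × 1138 litres/day = 285,638 litres at €0.46/litre → €131,393.48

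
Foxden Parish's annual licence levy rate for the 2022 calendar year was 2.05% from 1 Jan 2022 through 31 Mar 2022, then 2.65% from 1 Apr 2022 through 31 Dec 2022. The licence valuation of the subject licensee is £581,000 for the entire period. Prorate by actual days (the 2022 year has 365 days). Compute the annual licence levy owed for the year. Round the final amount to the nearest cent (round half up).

£14,536.94

1 Jan – 31 Mar 2022: 90 days at 2.05% → £581,000 × 2.05% × 90/365 = £2,936.8356
1 Apr – 31 Dec 2022: 275 days at 2.65% → £581,000 × 2.65% × 275/365 = £11,600.1027
Total = £14,536.9384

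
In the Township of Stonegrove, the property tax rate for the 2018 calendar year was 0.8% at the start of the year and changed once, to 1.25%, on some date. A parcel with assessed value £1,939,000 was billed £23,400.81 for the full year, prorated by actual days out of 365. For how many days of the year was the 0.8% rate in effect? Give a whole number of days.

35 days

Let d = days at the first rate; then 365 − d days at the second rate.
£1,939,000 × [0.8%·d + 1.25%·(365−d)] / 365 = £23,400.81
Solving gives d = 35, so the new rate took effect on February 5, 2018.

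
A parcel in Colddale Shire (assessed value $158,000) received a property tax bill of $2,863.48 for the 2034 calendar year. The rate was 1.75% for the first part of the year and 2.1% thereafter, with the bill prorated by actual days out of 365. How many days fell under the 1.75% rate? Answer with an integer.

Let d = days at the first rate; then 365 − d days at the second rate.
$158,000 × [1.75%·d + 2.1%·(365−d)] / 365 = $2,863.48
Solving gives d = 300, so the new rate took effect on 28 Oct 2034.

300 days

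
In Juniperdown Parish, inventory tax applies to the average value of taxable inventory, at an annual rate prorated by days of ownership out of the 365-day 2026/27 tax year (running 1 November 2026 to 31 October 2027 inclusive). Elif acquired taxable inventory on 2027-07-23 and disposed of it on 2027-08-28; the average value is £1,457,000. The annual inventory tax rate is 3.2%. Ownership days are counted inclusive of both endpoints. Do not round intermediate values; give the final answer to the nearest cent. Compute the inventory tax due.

£4,726.27

Days held (2027-07-23 to 2027-08-28): 37 out of 365
Tax = £1,457,000 × 3.2% × 37/365 = £4,726.2685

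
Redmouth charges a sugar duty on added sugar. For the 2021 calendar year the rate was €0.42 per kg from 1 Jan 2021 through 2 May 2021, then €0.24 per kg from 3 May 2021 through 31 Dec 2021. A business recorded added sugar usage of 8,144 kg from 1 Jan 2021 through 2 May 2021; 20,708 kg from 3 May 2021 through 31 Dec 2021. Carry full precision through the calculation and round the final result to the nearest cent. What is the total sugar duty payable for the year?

€8,390.40

1 Jan – 2 May 2021: 8,144 kg at €0.42/kg → €3,420.48
3 May – 31 Dec 2021: 20,708 kg at €0.24/kg → €4,969.92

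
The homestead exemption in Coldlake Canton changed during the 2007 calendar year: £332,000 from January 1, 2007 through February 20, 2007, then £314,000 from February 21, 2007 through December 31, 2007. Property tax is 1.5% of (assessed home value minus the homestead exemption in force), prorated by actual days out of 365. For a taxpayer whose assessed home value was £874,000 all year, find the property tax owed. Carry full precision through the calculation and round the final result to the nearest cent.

January 1 – February 20, 2007: 51 days, exemption £332,000 → (£874,000 − £332,000) × 1.5% × 51/365 = £1,135.9726
February 21 – December 31, 2007: 314 days, exemption £314,000 → (£874,000 − £314,000) × 1.5% × 314/365 = £7,226.3014
Total = £8,362.2740

£8,362.27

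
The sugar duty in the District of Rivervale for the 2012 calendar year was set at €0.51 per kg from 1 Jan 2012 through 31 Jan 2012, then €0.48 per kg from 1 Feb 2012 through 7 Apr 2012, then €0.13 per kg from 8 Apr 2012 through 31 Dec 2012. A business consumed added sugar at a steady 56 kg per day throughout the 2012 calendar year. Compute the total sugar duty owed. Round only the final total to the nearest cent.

€4637.36

1 Jan – 31 Jan 2012: 31 days × 56 kg/day = 1,736 kg at €0.51/kg → €885.36
1 Feb – 7 Apr 2012: 67 days × 56 kg/day = 3,752 kg at €0.48/kg → €1800.96
8 Apr – 31 Dec 2012: 268 days × 56 kg/day = 15,008 kg at €0.13/kg → €1951.04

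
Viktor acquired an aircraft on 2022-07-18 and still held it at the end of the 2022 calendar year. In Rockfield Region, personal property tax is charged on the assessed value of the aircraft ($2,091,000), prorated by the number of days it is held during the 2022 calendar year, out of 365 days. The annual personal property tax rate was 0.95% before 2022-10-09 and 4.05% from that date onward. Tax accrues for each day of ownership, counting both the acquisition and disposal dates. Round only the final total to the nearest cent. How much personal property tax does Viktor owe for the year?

2022-07-18 to 2022-10-08: 83 days at 0.95% → $2,091,000 × 0.95% × 83/365 = $4,517.1329
2022-10-09 to 2022-12-31: 84 days at 4.05% → $2,091,000 × 4.05% × 84/365 = $19,489.2658
Total = $24,006.3986

$24,006.40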